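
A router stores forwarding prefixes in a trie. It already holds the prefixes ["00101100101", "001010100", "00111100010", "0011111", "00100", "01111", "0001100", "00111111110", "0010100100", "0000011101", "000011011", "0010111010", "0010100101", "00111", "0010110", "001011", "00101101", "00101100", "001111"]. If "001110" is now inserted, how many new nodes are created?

1

The longest prefix of "001110" already in the trie is "00111" (length 5).
So 6 − 5 = 1 new nodes.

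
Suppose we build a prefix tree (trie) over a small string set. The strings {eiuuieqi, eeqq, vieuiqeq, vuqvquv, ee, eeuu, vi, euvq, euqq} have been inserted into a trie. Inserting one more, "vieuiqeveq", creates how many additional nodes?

Walking "vieuiqeveq" from the root, the first 7 characters ("vieuiqe") follow existing edges; "v" is the first miss.
Each of the 3 remaining characters creates one node.

3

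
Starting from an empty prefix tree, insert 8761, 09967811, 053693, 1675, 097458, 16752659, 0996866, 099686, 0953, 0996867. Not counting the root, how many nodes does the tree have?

Count nodes per top-level branch (shared prefixes stored once):
  '0'-branch (053693, 0953, 097458, 09967811, 099686, 0996866, 0996867): 23 nodes
  '1'-branch (1675, 16752659): 8 nodes
  '8'-branch (8761): 4 nodes
Sum: 35

35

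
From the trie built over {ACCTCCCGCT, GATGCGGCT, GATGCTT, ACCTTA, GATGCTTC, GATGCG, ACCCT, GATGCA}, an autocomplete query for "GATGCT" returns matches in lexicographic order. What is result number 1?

GATGCTT

Filter for "GATGCT…" and sort: "GATGCTT", "GATGCTTC"
The 1st is GATGCTT.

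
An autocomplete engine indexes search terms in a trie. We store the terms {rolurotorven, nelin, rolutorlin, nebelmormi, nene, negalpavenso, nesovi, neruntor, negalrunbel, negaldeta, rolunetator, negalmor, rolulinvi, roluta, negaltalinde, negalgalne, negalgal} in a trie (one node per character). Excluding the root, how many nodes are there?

91

For each word, the new-node count is its length minus the longest prefix already in the trie:
  "rolurotorven" → 12 new (r, o, l, u, r, o, t, o, r, v, e, n)
  "nelin" → 5 new (n, e, l, i, n)
  "rolutorlin" → prefix "rolu" already present; 6 new (t, o, r, l, i, n)
  "nebelmormi" → prefix "ne" already present; 8 new (b, e, l, m, o, r, m, i)
  "nene" → prefix "ne" already present; 2 new (n, e)
  "negalpavenso" → prefix "ne" already present; 10 new (g, a, l, p, a, v, e, n, s, o)
  "nesovi" → prefix "ne" already present; 4 new (s, o, v, i)
  "neruntor" → prefix "ne" already present; 6 new (r, u, n, t, o, r)
  "negalrunbel" → prefix "negal" already present; 6 new (r, u, n, b, e, l)
  "negaldeta" → prefix "negal" already present; 4 new (d, e, t, a)
  "rolunetator" → prefix "rolu" already present; 7 new (n, e, t, a, t, o, r)
  "negalmor" → prefix "negal" already present; 3 new (m, o, r)
  "rolulinvi" → prefix "rolu" already present; 5 new (l, i, n, v, i)
  "roluta" → prefix "rolut" already present; 1 new (a)
  "negaltalinde" → prefix "negal" already present; 7 new (t, a, l, i, n, d, e)
  "negalgalne" → prefix "negal" already present; 5 new (g, a, l, n, e)
  "negalgal" → prefix "negalgal" already present; 0 new (none)
Total nodes = 12 + 5 + 6 + 8 + 2 + 10 + 4 + 6 + 6 + 4 + 7 + 3 + 5 + 1 + 7 + 5 + 0 = 91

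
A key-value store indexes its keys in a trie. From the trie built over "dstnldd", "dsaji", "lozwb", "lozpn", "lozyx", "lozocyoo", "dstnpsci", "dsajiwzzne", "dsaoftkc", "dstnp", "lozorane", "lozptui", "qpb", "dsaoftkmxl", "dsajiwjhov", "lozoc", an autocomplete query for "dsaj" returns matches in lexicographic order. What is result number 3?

Words with prefix "dsaj", in lexicographic order: "dsaji", "dsajiwjhov", "dsajiwzzne"
The 3rd is dsajiwzzne.

dsajiwzzne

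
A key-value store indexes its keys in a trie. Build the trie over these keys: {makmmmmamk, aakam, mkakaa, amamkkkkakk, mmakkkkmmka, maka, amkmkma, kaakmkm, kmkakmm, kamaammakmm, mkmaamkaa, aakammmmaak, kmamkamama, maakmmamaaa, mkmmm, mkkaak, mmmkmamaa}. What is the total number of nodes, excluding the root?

Count nodes per top-level branch (shared prefixes stored once):
  'a'-branch (aakam, aakammmmaak, amamkkkkakk, amkmkma): 26 nodes
  'k'-branch (kaakmkm, kamaammakmm, kmamkamama, kmkakmm): 30 nodes
  'm'-branch (maakmmamaaa, maka, makmmmmamk, mkakaa, mkkaak, mkmaamkaa, mkmmm, mmakkkkmmka, mmmkmamaa): 55 nodes
Sum: 111

111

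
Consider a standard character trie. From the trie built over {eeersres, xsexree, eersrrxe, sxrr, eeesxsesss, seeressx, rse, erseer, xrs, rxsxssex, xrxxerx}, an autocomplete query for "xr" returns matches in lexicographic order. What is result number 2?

xrxxerx

Words with prefix "xr", in lexicographic order: "xrs", "xrxxerx"
The 2nd is xrxxerx.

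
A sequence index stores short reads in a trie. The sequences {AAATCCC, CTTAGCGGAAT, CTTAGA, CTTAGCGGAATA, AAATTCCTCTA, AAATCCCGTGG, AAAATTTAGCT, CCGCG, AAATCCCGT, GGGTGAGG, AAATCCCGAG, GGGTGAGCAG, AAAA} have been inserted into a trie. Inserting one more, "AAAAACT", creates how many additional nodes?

The longest prefix of "AAAAACT" already in the trie is "AAAA" (length 4).
New nodes needed: |"AAAAACT"| − 4 = 7 − 4 = 3.

3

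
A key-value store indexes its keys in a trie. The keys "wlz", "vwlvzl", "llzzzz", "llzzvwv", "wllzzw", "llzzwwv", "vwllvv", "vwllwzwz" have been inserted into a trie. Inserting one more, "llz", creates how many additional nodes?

0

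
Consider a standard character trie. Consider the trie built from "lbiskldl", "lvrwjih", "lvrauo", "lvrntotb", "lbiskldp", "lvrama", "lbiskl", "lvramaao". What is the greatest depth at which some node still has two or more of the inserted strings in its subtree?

7

Look for the deepest trie node that still has at least two words in its subtree.
"lbiskldl" and "lbiskldp" agree on "lbiskld" (7 characters) before diverging; nothing deeper is shared.
Longest shared-prefix length: 7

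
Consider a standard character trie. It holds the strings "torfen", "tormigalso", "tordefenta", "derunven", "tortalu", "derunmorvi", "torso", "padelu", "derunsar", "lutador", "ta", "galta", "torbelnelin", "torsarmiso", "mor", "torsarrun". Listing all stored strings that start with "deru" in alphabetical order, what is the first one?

DFS of the "deru" subtree visits, in order: "derunmorvi", "derunsar", "derunven"
The 1st is derunmorvi.

derunmorvi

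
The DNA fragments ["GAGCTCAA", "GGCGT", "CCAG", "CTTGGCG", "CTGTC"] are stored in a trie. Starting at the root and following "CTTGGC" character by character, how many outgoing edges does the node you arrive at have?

1

Walk "CTTGGC" from the root, arriving at one node.
Characters that immediately follow "CTTGGC" among the stored strings: {G}.
That node has 1 child edge.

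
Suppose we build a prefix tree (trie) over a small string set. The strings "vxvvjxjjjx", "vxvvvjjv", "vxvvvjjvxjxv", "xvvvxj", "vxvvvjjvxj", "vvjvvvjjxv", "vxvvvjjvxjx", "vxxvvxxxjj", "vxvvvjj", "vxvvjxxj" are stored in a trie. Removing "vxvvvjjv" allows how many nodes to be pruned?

Walk "vxvvvjjv" from the leaf back toward the root, removing each node that no remaining word uses.
Every node on "vxvvvjjv" is still needed (e.g. by "vxvvvjjvxjxv"), so nothing is freed.
Nodes removed: 0

0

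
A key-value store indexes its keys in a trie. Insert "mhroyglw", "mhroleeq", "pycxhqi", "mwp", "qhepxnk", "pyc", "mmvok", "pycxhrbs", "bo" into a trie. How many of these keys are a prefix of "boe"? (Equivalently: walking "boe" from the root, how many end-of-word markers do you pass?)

Traverse "boe" character by character; count nodes along the way that are marked as word ends.
Prefixes of the query that are stored words: "bo"
Count: 1

1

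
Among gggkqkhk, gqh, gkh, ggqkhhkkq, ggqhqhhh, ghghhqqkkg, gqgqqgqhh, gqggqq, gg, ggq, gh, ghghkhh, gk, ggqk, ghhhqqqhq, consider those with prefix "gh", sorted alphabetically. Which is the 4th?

ghhhqqqhq

DFS of the "gh" subtree visits, in order: "gh", "ghghhqqkkg", "ghghkhh", "ghhhqqqhq"
The 4th is ghhhqqqhq.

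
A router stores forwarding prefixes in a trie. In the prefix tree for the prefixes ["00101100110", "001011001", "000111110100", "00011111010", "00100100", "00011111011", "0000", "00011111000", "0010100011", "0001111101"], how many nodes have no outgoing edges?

A leaf is a node with no children — equivalently, the end of a word that is not a proper prefix of any other stored word.
Those words: "0000", "00011111000", "000111110100", "00011111011", "00100100", "0010100011", "00101100110"
Leaf count: 7

7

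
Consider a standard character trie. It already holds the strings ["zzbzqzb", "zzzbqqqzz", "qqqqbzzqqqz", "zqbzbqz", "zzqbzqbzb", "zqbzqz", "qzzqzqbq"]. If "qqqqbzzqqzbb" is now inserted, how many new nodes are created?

Walking "qqqqbzzqqzbb" from the root, the first 9 characters ("qqqqbzzqq") follow existing edges; "z" is the first miss.
So 12 − 9 = 3 new nodes.

3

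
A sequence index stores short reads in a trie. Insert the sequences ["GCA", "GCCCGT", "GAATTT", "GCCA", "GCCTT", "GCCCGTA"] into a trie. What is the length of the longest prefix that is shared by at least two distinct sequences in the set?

6

Equivalently: take the maximum, over all pairs, of their longest common prefix length.
"GCCCGT" and "GCCCGTA" agree on "GCCCGT" (6 characters) before diverging; nothing deeper is shared.
Longest shared-prefix length: 6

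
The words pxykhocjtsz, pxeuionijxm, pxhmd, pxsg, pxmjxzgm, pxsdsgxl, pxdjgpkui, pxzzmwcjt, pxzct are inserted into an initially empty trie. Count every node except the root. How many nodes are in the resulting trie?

Count nodes per top-level branch (shared prefixes stored once):
  'p'-branch (pxdjgpkui, pxeuionijxm, pxhmd, pxmjxzgm, pxsdsgxl, pxsg, pxykhocjtsz, pxzct, pxzzmwcjt): 52 nodes
Sum: 52

52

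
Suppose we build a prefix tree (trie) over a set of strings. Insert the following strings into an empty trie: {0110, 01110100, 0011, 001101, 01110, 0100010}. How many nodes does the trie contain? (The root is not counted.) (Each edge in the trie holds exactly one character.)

19

Count nodes per top-level branch (shared prefixes stored once):
  '0'-branch (0011, 001101, 0100010, 0110, 01110, 01110100): 19 nodes
Sum: 19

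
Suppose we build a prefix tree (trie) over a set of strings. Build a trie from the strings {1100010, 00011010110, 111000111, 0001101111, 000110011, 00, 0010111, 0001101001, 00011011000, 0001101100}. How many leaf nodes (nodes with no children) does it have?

Leaves are exactly the stored words that no other stored word extends.
Those words: "000110011", "0001101001", "00011010110", "00011011000", "0001101111", "0010111", "1100010", "111000111"
Leaf count: 8

8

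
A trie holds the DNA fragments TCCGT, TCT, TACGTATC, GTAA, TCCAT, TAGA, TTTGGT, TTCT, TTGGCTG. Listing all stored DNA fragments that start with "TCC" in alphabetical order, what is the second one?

TCCGT

DFS of the "TCC" subtree visits, in order: "TCCAT", "TCCGT"
Position 2: TCCGT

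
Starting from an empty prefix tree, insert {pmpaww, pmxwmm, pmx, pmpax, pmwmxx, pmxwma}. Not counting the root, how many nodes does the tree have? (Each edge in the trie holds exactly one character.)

Trace insertions, counting only characters that open a new branch:
  "pmpaww" → 6 new (p, m, p, a, w, w)
  "pmxwmm" → prefix "pm" already present; 4 new (x, w, m, m)
  "pmx" → prefix "pmx" already present; 0 new (none)
  "pmpax" → prefix "pmpa" already present; 1 new (x)
  "pmwmxx" → prefix "pm" already present; 4 new (w, m, x, x)
  "pmxwma" → prefix "pmxwm" already present; 1 new (a)
Total nodes = 6 + 4 + 0 + 1 + 4 + 1 = 16

16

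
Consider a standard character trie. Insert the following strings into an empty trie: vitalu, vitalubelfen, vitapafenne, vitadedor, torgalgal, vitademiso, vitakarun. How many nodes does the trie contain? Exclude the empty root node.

42

Trace insertions, counting only characters that open a new branch:
  "vitalu" → 6 new (v, i, t, a, l, u)
  "vitalubelfen" → prefix "vitalu" already present; 6 new (b, e, l, f, e, n)
  "vitapafenne" → prefix "vita" already present; 7 new (p, a, f, e, n, n, e)
  "vitadedor" → prefix "vita" already present; 5 new (d, e, d, o, r)
  "torgalgal" → 9 new (t, o, r, g, a, l, g, a, l)
  "vitademiso" → prefix "vitade" already present; 4 new (m, i, s, o)
  "vitakarun" → prefix "vita" already present; 5 new (k, a, r, u, n)
Total nodes = 6 + 6 + 7 + 5 + 9 + 4 + 5 = 42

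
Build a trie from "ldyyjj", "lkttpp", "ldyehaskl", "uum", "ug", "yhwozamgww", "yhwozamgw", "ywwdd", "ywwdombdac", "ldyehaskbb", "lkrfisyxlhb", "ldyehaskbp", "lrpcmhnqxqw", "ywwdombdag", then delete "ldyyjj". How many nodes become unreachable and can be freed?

3

Walk "ldyyjj" from the leaf back toward the root, removing each node that no remaining word uses.
The suffix "yjj" (3 nodes) is used only by "ldyyjj"; the node for "ldy" still has the child "e", so pruning stops there.
Nodes removed: 3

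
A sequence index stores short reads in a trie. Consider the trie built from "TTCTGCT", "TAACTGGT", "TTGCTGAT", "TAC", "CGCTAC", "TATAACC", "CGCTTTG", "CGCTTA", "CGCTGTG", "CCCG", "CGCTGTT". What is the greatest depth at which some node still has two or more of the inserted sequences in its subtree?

Equivalently: take the maximum, over all pairs, of their longest common prefix length.
"CGCTGTG" and "CGCTGTT" agree on "CGCTGT" (6 characters) before diverging; nothing deeper is shared.
Longest shared-prefix length: 6

6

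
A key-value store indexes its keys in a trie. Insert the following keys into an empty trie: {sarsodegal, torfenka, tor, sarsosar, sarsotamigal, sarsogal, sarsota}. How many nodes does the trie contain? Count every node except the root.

31

Trie structure (* marks end of a word):
(root)
├─ s
│  └─ a
│     └─ r
│        └─ s
│           └─ o
│              ├─ d
│              │  └─ e
│              │     └─ g
│              │        └─ a
│              │           └─ l *
│              ├─ g
│              │  └─ a
│              │     └─ l *
│              ├─ s
│              │  └─ a
│              │     └─ r *
│              └─ t
│                 └─ a *
│                    └─ m
│                       └─ i
│                          └─ g
│                             └─ a
│                                └─ l *
└─ t
   └─ o
      └─ r *
         └─ f
            └─ e
               └─ n
                  └─ k
                     └─ a *
Counting every labelled node above: 31.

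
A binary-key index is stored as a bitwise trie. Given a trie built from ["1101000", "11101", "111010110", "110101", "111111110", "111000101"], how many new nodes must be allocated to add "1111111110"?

"11111111" is already a path in the trie; the remaining "10" must be added.
New nodes needed: |"1111111110"| − 8 = 10 − 8 = 2.

2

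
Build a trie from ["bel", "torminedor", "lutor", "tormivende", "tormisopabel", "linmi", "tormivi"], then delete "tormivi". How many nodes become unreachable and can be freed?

A node on "tormivi"'s path can go only if nothing else ends at it or branches off below it.
The suffix "i" (1 node) is used only by "tormivi"; the node for "tormiv" still has the child "e", so pruning stops there.
Nodes removed: 1

1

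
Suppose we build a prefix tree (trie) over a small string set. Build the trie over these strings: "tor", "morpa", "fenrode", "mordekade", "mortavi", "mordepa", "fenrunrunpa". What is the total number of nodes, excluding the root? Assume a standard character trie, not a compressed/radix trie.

Trie structure (* marks end of a word):
(root)
├─ f
│  └─ e
│     └─ n
│        └─ r
│           ├─ o
│           │  └─ d
│           │     └─ e *
│           └─ u
│              └─ n
│                 └─ r
│                    └─ u
│                       └─ n
│                          └─ p
│                             └─ a *
├─ m
│  └─ o
│     └─ r
│        ├─ d
│        │  └─ e
│        │     ├─ k
│        │     │  └─ a
│        │     │     └─ d
│        │     │        └─ e *
│        │     └─ p
│        │        └─ a *
│        ├─ p
│        │  └─ a *
│        └─ t
│           └─ a
│              └─ v
│                 └─ i *
└─ t
   └─ o
      └─ r *
Counting every labelled node above: 34.

34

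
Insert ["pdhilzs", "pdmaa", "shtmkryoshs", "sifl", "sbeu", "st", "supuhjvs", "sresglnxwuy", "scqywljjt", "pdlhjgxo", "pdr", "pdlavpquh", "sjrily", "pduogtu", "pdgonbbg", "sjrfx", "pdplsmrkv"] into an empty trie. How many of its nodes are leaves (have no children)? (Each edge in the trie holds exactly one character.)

Leaves are exactly the stored words that no other stored word extends.
Those words: "pdgonbbg", "pdhilzs", "pdlavpquh", "pdlhjgxo", "pdmaa", "pdplsmrkv", "pdr", "pduogtu", "sbeu", "scqywljjt", "shtmkryoshs", "sifl", "sjrfx", "sjrily", "sresglnxwuy", "st", "supuhjvs"
Leaf count: 17

17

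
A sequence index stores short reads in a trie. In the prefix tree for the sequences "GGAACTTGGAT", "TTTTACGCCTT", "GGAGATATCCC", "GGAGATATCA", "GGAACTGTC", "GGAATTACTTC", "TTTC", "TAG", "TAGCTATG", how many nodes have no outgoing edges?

Leaves are exactly the stored words that no other stored word extends.
Those words: "GGAACTGTC", "GGAACTTGGAT", "GGAATTACTTC", "GGAGATATCA", "GGAGATATCCC", "TAGCTATG", "TTTC", "TTTTACGCCTT"
Leaf count: 8

8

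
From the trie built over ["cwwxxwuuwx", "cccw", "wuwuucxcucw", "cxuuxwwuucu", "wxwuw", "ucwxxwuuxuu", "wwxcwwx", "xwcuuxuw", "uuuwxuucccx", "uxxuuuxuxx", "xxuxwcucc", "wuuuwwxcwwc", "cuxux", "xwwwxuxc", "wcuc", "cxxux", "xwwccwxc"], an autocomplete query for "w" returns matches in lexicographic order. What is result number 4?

DFS of the "w" subtree visits, in order: "wcuc", "wuuuwwxcwwc", "wuwuucxcucw", "wwxcwwx", "wxwuw"
The 4th is wwxcwwx.

wwxcwwx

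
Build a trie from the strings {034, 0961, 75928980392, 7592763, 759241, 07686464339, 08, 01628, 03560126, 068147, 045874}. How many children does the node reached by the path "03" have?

2

Follow the path "03" to its node, then look at its outgoing edges.
Characters that immediately follow "03" among the stored strings: {4, 5}.
That node has 2 child edges.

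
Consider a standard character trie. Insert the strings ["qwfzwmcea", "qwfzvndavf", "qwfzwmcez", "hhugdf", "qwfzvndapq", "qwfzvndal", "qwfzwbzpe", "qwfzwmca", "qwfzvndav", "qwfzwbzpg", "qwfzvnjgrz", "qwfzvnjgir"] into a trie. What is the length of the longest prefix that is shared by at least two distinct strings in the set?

The deepest shared node is where two words last agree before diverging.
"qwfzvndav" and "qwfzvndavf" agree on "qwfzvndav" (9 characters) before diverging; nothing deeper is shared.
Longest shared-prefix length: 9

9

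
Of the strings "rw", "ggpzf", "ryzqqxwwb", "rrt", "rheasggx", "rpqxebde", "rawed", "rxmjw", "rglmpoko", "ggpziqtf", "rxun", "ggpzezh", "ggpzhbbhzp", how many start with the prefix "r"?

Walk to "r"; the words in its subtree are exactly those with that prefix.
Words under "r": rawed, rglmpoko, rheasggx, rpqxebde, rrt, rw, rxmjw, rxun, ryzqqxwwb
Count: 9

9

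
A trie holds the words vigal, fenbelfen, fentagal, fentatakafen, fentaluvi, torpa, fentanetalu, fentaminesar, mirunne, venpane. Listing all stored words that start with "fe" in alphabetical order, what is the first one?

fenbelfen

DFS of the "fe" subtree visits, in order: "fenbelfen", "fentagal", "fentaluvi", "fentaminesar", "fentanetalu", "fentatakafen"
Position 1: fenbelfen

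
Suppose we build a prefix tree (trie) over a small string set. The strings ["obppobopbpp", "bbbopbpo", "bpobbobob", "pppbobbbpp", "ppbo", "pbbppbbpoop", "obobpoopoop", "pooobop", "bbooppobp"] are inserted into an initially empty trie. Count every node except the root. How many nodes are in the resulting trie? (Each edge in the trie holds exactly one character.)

71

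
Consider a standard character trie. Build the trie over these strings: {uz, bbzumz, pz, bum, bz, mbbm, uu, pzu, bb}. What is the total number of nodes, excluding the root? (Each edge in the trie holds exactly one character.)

Trie structure (* marks end of a word):
(root)
├─ b
│  ├─ b *
│  │  └─ z
│  │     └─ u
│  │        └─ m
│  │           └─ z *
│  ├─ u
│  │  └─ m *
│  └─ z *
├─ m
│  └─ b
│     └─ b
│        └─ m *
├─ p
│  └─ z *
│     └─ u *
└─ u
   ├─ u *
   └─ z *
Counting every labelled node above: 19.

19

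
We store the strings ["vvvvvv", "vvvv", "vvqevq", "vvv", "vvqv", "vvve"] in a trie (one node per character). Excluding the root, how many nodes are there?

Insert word by word; a character creates a node only if that edge doesn't already exist:
  "vvvvvv" → 6 new (v, v, v, v, v, v)
  "vvvv" → prefix "vvvv" already present; 0 new (none)
  "vvqevq" → prefix "vv" already present; 4 new (q, e, v, q)
  "vvv" → prefix "vvv" already present; 0 new (none)
  "vvqv" → prefix "vvq" already present; 1 new (v)
  "vvve" → prefix "vvv" already present; 1 new (e)
Total nodes = 6 + 0 + 4 + 0 + 1 + 1 = 12

12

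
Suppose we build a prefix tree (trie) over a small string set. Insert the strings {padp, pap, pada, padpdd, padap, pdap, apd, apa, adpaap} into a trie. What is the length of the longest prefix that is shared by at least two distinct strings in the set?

4

The deepest shared node is where two words last agree before diverging.
"pada" and "padap" agree on "pada" (4 characters) before diverging; nothing deeper is shared.
Longest shared-prefix length: 4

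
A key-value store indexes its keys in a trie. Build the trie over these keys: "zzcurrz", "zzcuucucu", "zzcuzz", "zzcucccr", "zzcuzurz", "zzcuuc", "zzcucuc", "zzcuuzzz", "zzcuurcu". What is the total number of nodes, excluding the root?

29

Trace insertions, counting only characters that open a new branch:
  "zzcurrz" → 7 new (z, z, c, u, r, r, z)
  "zzcuucucu" → prefix "zzcu" already present; 5 new (u, c, u, c, u)
  "zzcuzz" → prefix "zzcu" already present; 2 new (z, z)
  "zzcucccr" → prefix "zzcu" already present; 4 new (c, c, c, r)
  "zzcuzurz" → prefix "zzcuz" already present; 3 new (u, r, z)
  "zzcuuc" → prefix "zzcuuc" already present; 0 new (none)
  "zzcucuc" → prefix "zzcuc" already present; 2 new (u, c)
  "zzcuuzzz" → prefix "zzcuu" already present; 3 new (z, z, z)
  "zzcuurcu" → prefix "zzcuu" already present; 3 new (r, c, u)
Total nodes = 7 + 5 + 2 + 4 + 3 + 0 + 2 + 3 + 3 = 29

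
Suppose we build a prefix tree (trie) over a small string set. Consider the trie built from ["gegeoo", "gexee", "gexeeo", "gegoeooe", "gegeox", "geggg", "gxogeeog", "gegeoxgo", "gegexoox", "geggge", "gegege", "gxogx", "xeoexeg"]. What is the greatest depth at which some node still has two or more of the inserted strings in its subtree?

6

The deepest shared node is where two words last agree before diverging.
"gegeox" and "gegeoxgo" agree on "gegeox" (6 characters) before diverging; nothing deeper is shared.
Longest shared-prefix length: 6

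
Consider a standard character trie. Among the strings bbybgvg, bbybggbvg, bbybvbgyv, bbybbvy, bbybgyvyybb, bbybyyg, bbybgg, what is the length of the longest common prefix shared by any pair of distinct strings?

6

The deepest shared node is where two words last agree before diverging.
e.g. "bbybgg" and "bbybggbvg" share the prefix "bbybgg" of length 6; no pair shares a longer one.
Longest shared-prefix length: 6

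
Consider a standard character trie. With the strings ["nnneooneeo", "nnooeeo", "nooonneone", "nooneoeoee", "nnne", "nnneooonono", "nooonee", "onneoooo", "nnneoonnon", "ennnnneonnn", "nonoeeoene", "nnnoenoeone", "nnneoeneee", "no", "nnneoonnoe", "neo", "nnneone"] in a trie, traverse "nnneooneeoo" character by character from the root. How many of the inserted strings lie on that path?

2

Check each prefix of "nnneooneeoo" against the stored set — each match is an end-marker on the path.
Prefixes of the query that are stored words: "nnne", "nnneooneeo"
Count: 2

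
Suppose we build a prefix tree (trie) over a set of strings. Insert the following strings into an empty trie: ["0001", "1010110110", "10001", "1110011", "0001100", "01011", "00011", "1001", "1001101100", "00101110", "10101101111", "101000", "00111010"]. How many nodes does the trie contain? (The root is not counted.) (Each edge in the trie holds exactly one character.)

Insert word by word; a character creates a node only if that edge doesn't already exist:
  "0001" → 4 new (0, 0, 0, 1)
  "1010110110" → 10 new (1, 0, 1, 0, 1, 1, 0, 1, 1, 0)
  "10001" → prefix "10" already present; 3 new (0, 0, 1)
  "1110011" → prefix "1" already present; 6 new (1, 1, 0, 0, 1, 1)
  "0001100" → prefix "0001" already present; 3 new (1, 0, 0)
  "01011" → prefix "0" already present; 4 new (1, 0, 1, 1)
  "00011" → prefix "00011" already present; 0 new (none)
  "1001" → prefix "100" already present; 1 new (1)
  "1001101100" → prefix "1001" already present; 6 new (1, 0, 1, 1, 0, 0)
  "00101110" → prefix "00" already present; 6 new (1, 0, 1, 1, 1, 0)
  "10101101111" → prefix "101011011" already present; 2 new (1, 1)
  "101000" → prefix "1010" already present; 2 new (0, 0)
  "00111010" → prefix "001" already present; 5 new (1, 1, 0, 1, 0)
Total nodes = 4 + 10 + 3 + 6 + 3 + 4 + 0 + 1 + 6 + 6 + 2 + 2 + 5 = 52

52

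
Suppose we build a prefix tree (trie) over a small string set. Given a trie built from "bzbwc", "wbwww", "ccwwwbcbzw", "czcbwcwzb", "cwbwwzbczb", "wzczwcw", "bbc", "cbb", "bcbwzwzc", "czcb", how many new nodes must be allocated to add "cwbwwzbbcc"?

Walking "cwbwwzbbcc" from the root, the first 7 characters ("cwbwwzb") follow existing edges; "b" is the first miss.
So 10 − 7 = 3 new nodes.

3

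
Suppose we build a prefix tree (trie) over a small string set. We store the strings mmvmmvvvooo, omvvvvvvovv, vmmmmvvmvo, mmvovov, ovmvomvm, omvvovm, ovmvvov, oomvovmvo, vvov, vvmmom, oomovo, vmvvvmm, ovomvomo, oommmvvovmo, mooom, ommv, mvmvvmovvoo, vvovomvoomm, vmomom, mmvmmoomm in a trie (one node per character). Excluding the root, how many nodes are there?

117

Count nodes per top-level branch (shared prefixes stored once):
  'm'-branch (mmvmmoomm, mmvmmvvvooo, mmvovov, mooom, mvmvvmovvoo): 33 nodes
  'o'-branch (ommv, omvvovm, omvvvvvvovv, oommmvvovmo, oomovo, oomvovmvo, ovmvomvm, ovmvvov, ovomvomo): 51 nodes
  'v'-branch (vmmmmvvmvo, vmomom, vmvvvmm, vvmmom, vvov, vvovomvoomm): 33 nodes
Sum: 117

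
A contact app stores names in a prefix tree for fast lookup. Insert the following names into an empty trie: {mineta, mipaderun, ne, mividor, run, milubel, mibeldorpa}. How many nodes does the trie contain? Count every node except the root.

36

Count nodes per top-level branch (shared prefixes stored once):
  'm'-branch (mibeldorpa, milubel, mineta, mipaderun, mividor): 31 nodes
  'n'-branch (ne): 2 nodes
  'r'-branch (run): 3 nodes
Sum: 36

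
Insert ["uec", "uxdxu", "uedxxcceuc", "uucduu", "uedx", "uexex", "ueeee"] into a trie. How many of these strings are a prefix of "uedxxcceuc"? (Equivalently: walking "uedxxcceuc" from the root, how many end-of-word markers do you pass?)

2

Walk "uedxxcceuc" from the root; an end-of-word marker is hit whenever a stored word is a prefix of "uedxxcceuc".
Prefixes of the query that are stored words: "uedx", "uedxxcceuc"
Count: 2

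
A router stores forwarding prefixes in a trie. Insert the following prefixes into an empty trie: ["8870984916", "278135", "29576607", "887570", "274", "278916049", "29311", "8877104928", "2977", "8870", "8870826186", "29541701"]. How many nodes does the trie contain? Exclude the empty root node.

Count nodes per top-level branch (shared prefixes stored once):
  '2'-branch (274, 278135, 278916049, 29311, 29541701, 29576607, 2977): 30 nodes
  '8'-branch (8870, 8870826186, 8870984916, 887570, 8877104928): 26 nodes
Sum: 56

56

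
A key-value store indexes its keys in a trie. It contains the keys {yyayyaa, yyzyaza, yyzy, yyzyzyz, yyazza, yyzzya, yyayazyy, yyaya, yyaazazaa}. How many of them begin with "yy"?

9

Walk to "yy"; the words in its subtree are exactly those with that prefix.
Matches: "yyaazazaa", "yyaya", "yyayazyy", "yyayyaa", "yyazza", "yyzy", "yyzyaza", "yyzyzyz", "yyzzya"
Count: 9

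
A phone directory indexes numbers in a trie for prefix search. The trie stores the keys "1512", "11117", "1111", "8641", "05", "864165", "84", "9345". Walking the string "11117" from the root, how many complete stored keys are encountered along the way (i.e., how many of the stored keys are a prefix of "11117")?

Traverse "11117" character by character; count nodes along the way that are marked as word ends.
Prefixes of the query that are stored words: "1111", "11117"
Count: 2

2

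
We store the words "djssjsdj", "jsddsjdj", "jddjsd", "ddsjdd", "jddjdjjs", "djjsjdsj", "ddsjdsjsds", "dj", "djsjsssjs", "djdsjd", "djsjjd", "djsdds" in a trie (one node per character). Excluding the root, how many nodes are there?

56

For each word, the new-node count is its length minus the longest prefix already in the trie:
  "djssjsdj" → 8 new (d, j, s, s, j, s, d, j)
  "jsddsjdj" → 8 new (j, s, d, d, s, j, d, j)
  "jddjsd" → prefix "j" already present; 5 new (d, d, j, s, d)
  "ddsjdd" → prefix "d" already present; 5 new (d, s, j, d, d)
  "jddjdjjs" → prefix "jddj" already present; 4 new (d, j, j, s)
  "djjsjdsj" → prefix "dj" already present; 6 new (j, s, j, d, s, j)
  "ddsjdsjsds" → prefix "ddsjd" already present; 5 new (s, j, s, d, s)
  "dj" → prefix "dj" already present; 0 new (none)
  "djsjsssjs" → prefix "djs" already present; 6 new (j, s, s, s, j, s)
  "djdsjd" → prefix "dj" already present; 4 new (d, s, j, d)
  "djsjjd" → prefix "djsj" already present; 2 new (j, d)
  "djsdds" → prefix "djs" already present; 3 new (d, d, s)
Total nodes = 8 + 8 + 5 + 5 + 4 + 6 + 5 + 0 + 6 + 4 + 2 + 3 = 56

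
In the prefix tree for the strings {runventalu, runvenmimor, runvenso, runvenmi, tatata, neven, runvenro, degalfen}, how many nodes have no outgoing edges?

7

Leaves are exactly the stored words that no other stored word extends.
Those words: "degalfen", "neven", "runvenmimor", "runvenro", "runvenso", "runventalu", "tatata"
Leaf count: 7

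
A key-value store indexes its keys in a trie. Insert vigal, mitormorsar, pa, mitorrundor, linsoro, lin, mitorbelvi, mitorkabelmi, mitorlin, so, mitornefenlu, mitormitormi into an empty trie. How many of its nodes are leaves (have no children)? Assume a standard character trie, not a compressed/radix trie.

A leaf is a node with no children — equivalently, the end of a word that is not a proper prefix of any other stored word.
Those words: "linsoro", "mitorbelvi", "mitorkabelmi", "mitorlin", "mitormitormi", "mitormorsar", "mitornefenlu", "mitorrundor", "pa", "so", "vigal"
Leaf count: 11

11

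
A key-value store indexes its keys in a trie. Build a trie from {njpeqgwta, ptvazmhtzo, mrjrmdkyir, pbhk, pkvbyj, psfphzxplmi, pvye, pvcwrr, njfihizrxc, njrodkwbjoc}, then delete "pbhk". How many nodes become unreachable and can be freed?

A node on "pbhk"'s path can go only if nothing else ends at it or branches off below it.
The suffix "bhk" (3 nodes) is used only by "pbhk"; the node for "p" still has the child "t", so pruning stops there.
Nodes removed: 3

3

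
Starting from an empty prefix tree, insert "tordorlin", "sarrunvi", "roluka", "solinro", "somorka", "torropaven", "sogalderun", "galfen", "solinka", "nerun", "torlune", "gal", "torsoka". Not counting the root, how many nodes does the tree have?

70

Insert word by word; a character creates a node only if that edge doesn't already exist:
  "tordorlin" → 9 new (t, o, r, d, o, r, l, i, n)
  "sarrunvi" → 8 new (s, a, r, r, u, n, v, i)
  "roluka" → 6 new (r, o, l, u, k, a)
  "solinro" → prefix "s" already present; 6 new (o, l, i, n, r, o)
  "somorka" → prefix "so" already present; 5 new (m, o, r, k, a)
  "torropaven" → prefix "tor" already present; 7 new (r, o, p, a, v, e, n)
  "sogalderun" → prefix "so" already present; 8 new (g, a, l, d, e, r, u, n)
  "galfen" → 6 new (g, a, l, f, e, n)
  "solinka" → prefix "solin" already present; 2 new (k, a)
  "nerun" → 5 new (n, e, r, u, n)
  "torlune" → prefix "tor" already present; 4 new (l, u, n, e)
  "gal" → prefix "gal" already present; 0 new (none)
  "torsoka" → prefix "tor" already present; 4 new (s, o, k, a)
Total nodes = 9 + 8 + 6 + 6 + 5 + 7 + 8 + 6 + 2 + 5 + 4 + 0 + 4 = 70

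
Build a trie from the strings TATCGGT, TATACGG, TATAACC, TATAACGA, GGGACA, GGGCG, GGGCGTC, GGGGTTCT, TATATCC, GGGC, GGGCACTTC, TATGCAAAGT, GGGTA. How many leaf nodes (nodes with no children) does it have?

11

Leaves are exactly the stored words that no other stored word extends.
Those words: "GGGACA", "GGGCACTTC", "GGGCGTC", "GGGGTTCT", "GGGTA", "TATAACC", "TATAACGA", "TATACGG", "TATATCC", "TATCGGT", "TATGCAAAGT"
Leaf count: 11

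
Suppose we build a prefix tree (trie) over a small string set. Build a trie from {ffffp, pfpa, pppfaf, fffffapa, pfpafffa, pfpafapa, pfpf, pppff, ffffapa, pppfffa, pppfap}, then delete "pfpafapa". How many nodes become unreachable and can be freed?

A node on "pfpafapa"'s path can go only if nothing else ends at it or branches off below it.
The suffix "apa" (3 nodes) is used only by "pfpafapa"; the node for "pfpaf" still has the child "f", so pruning stops there.
Nodes removed: 3

3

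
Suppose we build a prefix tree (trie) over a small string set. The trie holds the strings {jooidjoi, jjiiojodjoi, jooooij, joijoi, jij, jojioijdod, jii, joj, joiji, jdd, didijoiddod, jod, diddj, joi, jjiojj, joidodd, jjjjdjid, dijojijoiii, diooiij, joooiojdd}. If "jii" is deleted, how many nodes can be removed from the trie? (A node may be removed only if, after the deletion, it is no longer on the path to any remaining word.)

1

Walk "jii" from the leaf back toward the root, removing each node that no remaining word uses.
The suffix "i" (1 node) is used only by "jii"; the node for "ji" still has the child "j", so pruning stops there.
Nodes removed: 1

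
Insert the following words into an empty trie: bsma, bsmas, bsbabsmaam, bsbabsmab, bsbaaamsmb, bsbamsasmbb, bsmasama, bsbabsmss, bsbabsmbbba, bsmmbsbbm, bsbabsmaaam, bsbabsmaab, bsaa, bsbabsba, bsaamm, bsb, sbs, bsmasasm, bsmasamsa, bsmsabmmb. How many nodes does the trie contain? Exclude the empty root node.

Trace insertions, counting only characters that open a new branch:
  "bsma" → 4 new (b, s, m, a)
  "bsmas" → prefix "bsma" already present; 1 new (s)
  "bsbabsmaam" → prefix "bs" already present; 8 new (b, a, b, s, m, a, a, m)
  "bsbabsmab" → prefix "bsbabsma" already present; 1 new (b)
  "bsbaaamsmb" → prefix "bsba" already present; 6 new (a, a, m, s, m, b)
  "bsbamsasmbb" → prefix "bsba" already present; 7 new (m, s, a, s, m, b, b)
  "bsmasama" → prefix "bsmas" already present; 3 new (a, m, a)
  "bsbabsmss" → prefix "bsbabsm" already present; 2 new (s, s)
  "bsbabsmbbba" → prefix "bsbabsm" already present; 4 new (b, b, b, a)
  "bsmmbsbbm" → prefix "bsm" already present; 6 new (m, b, s, b, b, m)
  "bsbabsmaaam" → prefix "bsbabsmaa" already present; 2 new (a, m)
  "bsbabsmaab" → prefix "bsbabsmaa" already present; 1 new (b)
  "bsaa" → prefix "bs" already present; 2 new (a, a)
  "bsbabsba" → prefix "bsbabs" already present; 2 new (b, a)
  "bsaamm" → prefix "bsaa" already present; 2 new (m, m)
  "bsb" → prefix "bsb" already present; 0 new (none)
  "sbs" → 3 new (s, b, s)
  "bsmasasm" → prefix "bsmasa" already present; 2 new (s, m)
  "bsmasamsa" → prefix "bsmasam" already present; 2 new (s, a)
  "bsmsabmmb" → prefix "bsm" already present; 6 new (s, a, b, m, m, b)
Total nodes = 4 + 1 + 8 + 1 + 6 + 7 + 3 + 2 + 4 + 6 + 2 + 1 + 2 + 2 + 2 + 0 + 3 + 2 + 2 + 6 = 64

64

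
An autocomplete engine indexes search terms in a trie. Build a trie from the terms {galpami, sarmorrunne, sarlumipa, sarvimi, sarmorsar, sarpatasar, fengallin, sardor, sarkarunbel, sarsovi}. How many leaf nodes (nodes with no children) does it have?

A leaf is a node with no children — equivalently, the end of a word that is not a proper prefix of any other stored word.
Those words: "fengallin", "galpami", "sardor", "sarkarunbel", "sarlumipa", "sarmorrunne", "sarmorsar", "sarpatasar", "sarsovi", "sarvimi"
Leaf count: 10

10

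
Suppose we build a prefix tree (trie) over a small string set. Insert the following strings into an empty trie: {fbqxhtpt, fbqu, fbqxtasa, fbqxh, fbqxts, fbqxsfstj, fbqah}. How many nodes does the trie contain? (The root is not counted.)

21

Count nodes per top-level branch (shared prefixes stored once):
  'f'-branch (fbqah, fbqu, fbqxh, fbqxhtpt, fbqxsfstj, fbqxtasa, fbqxts): 21 nodes
Sum: 21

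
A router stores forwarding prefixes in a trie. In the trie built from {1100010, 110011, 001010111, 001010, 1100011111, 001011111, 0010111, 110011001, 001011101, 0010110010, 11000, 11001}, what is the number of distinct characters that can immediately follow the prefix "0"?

Walk "0" from the root, arriving at one node.
Characters that immediately follow "0" among the stored strings: {0}.
That node has 1 child edge.

1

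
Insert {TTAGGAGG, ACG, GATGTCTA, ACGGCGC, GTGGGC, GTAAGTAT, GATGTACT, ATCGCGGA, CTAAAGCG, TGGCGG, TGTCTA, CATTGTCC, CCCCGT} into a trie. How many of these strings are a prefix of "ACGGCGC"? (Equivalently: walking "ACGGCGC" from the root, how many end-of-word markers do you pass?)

2

Walk "ACGGCGC" from the root; an end-of-word marker is hit whenever a stored word is a prefix of "ACGGCGC".
Prefixes of the query that are stored words: "ACG", "ACGGCGC"
Count: 2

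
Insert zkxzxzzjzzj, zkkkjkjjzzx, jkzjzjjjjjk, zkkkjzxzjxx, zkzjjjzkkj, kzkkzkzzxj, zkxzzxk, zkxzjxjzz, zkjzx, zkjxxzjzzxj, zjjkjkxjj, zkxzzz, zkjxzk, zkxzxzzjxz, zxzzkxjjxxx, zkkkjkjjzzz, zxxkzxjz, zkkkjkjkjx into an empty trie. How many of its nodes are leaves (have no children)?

Leaves are exactly the stored words that no other stored word extends.
Those words: "jkzjzjjjjjk", "kzkkzkzzxj", "zjjkjkxjj", "zkjxxzjzzxj", "zkjxzk", "zkjzx", "zkkkjkjjzzx", "zkkkjkjjzzz", "zkkkjkjkjx", "zkkkjzxzjxx", "zkxzjxjzz", "zkxzxzzjxz", "zkxzxzzjzzj", "zkxzzxk", "zkxzzz", "zkzjjjzkkj", "zxxkzxjz", "zxzzkxjjxxx"
Leaf count: 18

18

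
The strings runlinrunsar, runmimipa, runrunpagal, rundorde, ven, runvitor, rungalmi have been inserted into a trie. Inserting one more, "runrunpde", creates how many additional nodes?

"runrunp" is already a path in the trie; the remaining "de" must be added.
Each of the 2 remaining characters creates one node.

2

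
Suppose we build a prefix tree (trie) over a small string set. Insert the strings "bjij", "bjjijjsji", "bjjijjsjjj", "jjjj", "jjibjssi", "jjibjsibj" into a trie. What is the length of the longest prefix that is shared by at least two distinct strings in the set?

Equivalently: take the maximum, over all pairs, of their longest common prefix length.
e.g. "bjjijjsji" and "bjjijjsjjj" share the prefix "bjjijjsj" of length 8; no pair shares a longer one.
Longest shared-prefix length: 8

8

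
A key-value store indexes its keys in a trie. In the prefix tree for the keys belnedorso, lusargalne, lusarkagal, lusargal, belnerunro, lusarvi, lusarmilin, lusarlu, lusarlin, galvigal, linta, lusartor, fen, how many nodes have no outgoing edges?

12

A leaf is a node with no children — equivalently, the end of a word that is not a proper prefix of any other stored word.
Those words: "belnedorso", "belnerunro", "fen", "galvigal", "linta", "lusargalne", "lusarkagal", "lusarlin", "lusarlu", "lusarmilin", "lusartor", "lusarvi"
Leaf count: 12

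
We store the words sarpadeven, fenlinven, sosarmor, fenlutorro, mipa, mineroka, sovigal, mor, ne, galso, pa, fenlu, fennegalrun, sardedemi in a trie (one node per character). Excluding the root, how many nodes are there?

72

For each word, the new-node count is its length minus the longest prefix already in the trie:
  "sarpadeven" → 10 new (s, a, r, p, a, d, e, v, e, n)
  "fenlinven" → 9 new (f, e, n, l, i, n, v, e, n)
  "sosarmor" → prefix "s" already present; 7 new (o, s, a, r, m, o, r)
  "fenlutorro" → prefix "fenl" already present; 6 new (u, t, o, r, r, o)
  "mipa" → 4 new (m, i, p, a)
  "mineroka" → prefix "mi" already present; 6 new (n, e, r, o, k, a)
  "sovigal" → prefix "so" already present; 5 new (v, i, g, a, l)
  "mor" → prefix "m" already present; 2 new (o, r)
  "ne" → 2 new (n, e)
  "galso" → 5 new (g, a, l, s, o)
  "pa" → 2 new (p, a)
  "fenlu" → prefix "fenlu" already present; 0 new (none)
  "fennegalrun" → prefix "fen" already present; 8 new (n, e, g, a, l, r, u, n)
  "sardedemi" → prefix "sar" already present; 6 new (d, e, d, e, m, i)
Total nodes = 10 + 9 + 7 + 6 + 4 + 6 + 5 + 2 + 2 + 5 + 2 + 0 + 8 + 6 = 72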